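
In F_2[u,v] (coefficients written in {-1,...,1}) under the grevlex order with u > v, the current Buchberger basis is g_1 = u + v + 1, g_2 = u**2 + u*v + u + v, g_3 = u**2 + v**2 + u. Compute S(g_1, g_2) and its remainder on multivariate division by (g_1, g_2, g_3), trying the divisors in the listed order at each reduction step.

S(g_1, g_2) = v; remainder on division = v.

lcm(LM(g_1), LM(g_2)) = u**2.
S = (lcm/LT(g_1))·g_1 − (lcm/LT(g_2))·g_2 = v.
Reduce S modulo (g_1, g_2, g_3) in that order:
  leading term v: no divisor's leading term divides it; move v to the remainder.
The remainder v is nonzero, so it would be added as the next basis element.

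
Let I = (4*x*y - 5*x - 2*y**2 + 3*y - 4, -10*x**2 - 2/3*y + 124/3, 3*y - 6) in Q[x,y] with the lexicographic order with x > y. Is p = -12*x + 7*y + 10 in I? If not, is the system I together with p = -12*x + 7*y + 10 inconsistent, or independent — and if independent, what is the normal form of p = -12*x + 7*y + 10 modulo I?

-12*x + 7*y + 10 lies in I (it reduces to 0).

First compute the reduced Gröbner basis of I by Buchberger's algorithm.
f_1 = 4*x*y - 5*x - 2*y**2 + 3*y - 4, LT = x*y.
f_2 = -10*x**2 - 2/3*y + 124/3, LT = x**2.
f_3 = 3*y - 6, LT = y.

S(f_1,f_2): lcm = x**2*y. S = -5/4*x**2 - 1/2*x*y**2 + 3/4*x*y - x - 1/15*y**2 + 62/15*y.
  leading term x**2: subtract (1/8)·f_2 from -5/4*x**2 - 1/2*x*y**2 + 3/4*x*y - x - 1/15*y**2 + 62/15*y → -1/2*x*y**2 + 3/4*x*y - x - 1/15*y**2 + 253/60*y - 31/6
  leading term x*y**2: subtract (-1/8*y)·f_1 from -1/2*x*y**2 + 3/4*x*y - x - 1/15*y**2 + 253/60*y - 31/6 → 1/8*x*y - x - 1/4*y**3 + 37/120*y**2 + 223/60*y - 31/6
  leading term x*y: subtract (1/32)·f_1 from 1/8*x*y - x - 1/4*y**3 + 37/120*y**2 + 223/60*y - 31/6 → -27/32*x - 1/4*y**3 + 89/240*y**2 + 1739/480*y - 121/24
  leading term x: no divisor's leading term divides it; move -27/32*x to the remainder.
  leading term y**3: subtract (-1/12*y**2)·f_3 from -1/4*y**3 + 89/240*y**2 + 1739/480*y - 121/24 → -31/240*y**2 + 1739/480*y - 121/24
  leading term y**2: subtract (-31/720*y)·f_3 from -31/240*y**2 + 1739/480*y - 121/24 → 323/96*y - 121/24
  leading term y: subtract (323/288)·f_3 from 323/96*y - 121/24 → 27/16
  leading term 1: no divisor's leading term divides it; move 27/16 to the remainder.
  remainder -27/32*x + 27/16 ≠ 0; add h_4 = -27/32*x + 27/16 to the basis.

The other S-polynomials (S(f_1,f_3), S(f_2,f_3), S(f_1,h_4), S(f_2,h_4), S(f_3,h_4)) all reduce to 0 modulo the current basis, so we have a Gröbner basis.
Inter-reduce: drop elements whose leading term is divisible by another's, tail-reduce, and make monic.
Reduced Gröbner basis: {x - 2, y - 2}.
Label its elements g_1 = x - 2, g_2 = y - 2.

Reduce p = -12*x + 7*y + 10 modulo G:
  leading term x: subtract (-12)·g_1 from -12*x + 7*y + 10 → 7*y - 14
  leading term y: subtract (7)·g_2 from 7*y - 14 → 0
  normal form = 0.
Since the normal form is 0, p ∈ I.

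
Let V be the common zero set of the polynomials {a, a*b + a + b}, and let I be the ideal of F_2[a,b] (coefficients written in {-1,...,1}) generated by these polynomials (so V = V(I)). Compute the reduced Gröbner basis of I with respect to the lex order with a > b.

G = {a, b}

This is the nonlinear analogue of row-reducing a linear system.

f_1 = a, LT = a.
f_2 = a*b + a + b, LT = a*b.

S(f_1,f_2): lcm = a*b. S = a + b.
  leading term a: subtract (1)·f_1 from a + b → b
  leading term b: no divisor's leading term divides it; move b to the remainder.
  remainder b ≠ 0; add g_3 = b to the basis.

The other S-polynomials (S(f_1,g_3), S(f_2,g_3)) all reduce to 0 modulo the current basis, so we have a Gröbner basis.
Inter-reduce: drop elements whose leading term is divisible by another's, tail-reduce, and make monic.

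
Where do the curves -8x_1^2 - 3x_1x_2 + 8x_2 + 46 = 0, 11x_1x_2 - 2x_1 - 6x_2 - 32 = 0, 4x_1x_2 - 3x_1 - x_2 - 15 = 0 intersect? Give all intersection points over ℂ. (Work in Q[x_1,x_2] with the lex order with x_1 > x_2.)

Compute a lex Gröbner basis by Buchberger's algorithm.
f_1 = -8x_1^2 - 3x_1x_2 + 8x_2 + 46, LT = x_1^2.
f_2 = 11x_1x_2 - 2x_1 - 6x_2 - 32, LT = x_1x_2.
f_3 = 4x_1x_2 - 3x_1 - x_2 - 15, LT = x_1x_2.

S(f_1,f_2): lcm = x_1^2x_2. S = 2/11x_1^2 + 3/8x_1x_2^2 + 6/11x_1x_2 + 32/11x_1 - x_2^2 - 23/4x_2.
  leading term x_1^2: subtract (-1/44)·f_1 from 2/11x_1^2 + 3/8x_1x_2^2 + 6/11x_1x_2 + 32/11x_1 - x_2^2 - 23/4x_2 → 3/8x_1x_2^2 + 21/44x_1x_2 + 32/11x_1 - x_2^2 - 245/44x_2 + 23/22
  leading term x_1x_2^2: subtract (3/88x_2)·f_2 from 3/8x_1x_2^2 + 21/44x_1x_2 + 32/11x_1 - x_2^2 - 245/44x_2 + 23/22 → 6/11x_1x_2 + 32/11x_1 - 35/44x_2^2 - 197/44x_2 + 23/22
  leading term x_1x_2: subtract (6/121)·f_2 from 6/11x_1x_2 + 32/11x_1 - 35/44x_2^2 - 197/44x_2 + 23/22 → 364/121x_1 - 35/44x_2^2 - 2023/484x_2 + 637/242
  leading term x_1: no divisor's leading term divides it; move 364/121x_1 to the remainder.
  leading term x_2^2: no divisor's leading term divides it; move -35/44x_2^2 to the remainder.
  leading term x_2: no divisor's leading term divides it; move -2023/484x_2 to the remainder.
  leading term 1: no divisor's leading term divides it; move 637/242 to the remainder.
  remainder 364/121x_1 - 35/44x_2^2 - 2023/484x_2 + 637/242 ≠ 0; add h_4 = 364/121x_1 - 35/44x_2^2 - 2023/484x_2 + 637/242 to the basis.

S(f_1,f_3): lcm = x_1^2x_2. S = 3/4x_1^2 + 3/8x_1x_2^2 + 1/4x_1x_2 + 15/4x_1 - x_2^2 - 23/4x_2.
  leading term x_1^2: subtract (-3/32)·f_1 from 3/4x_1^2 + 3/8x_1x_2^2 + 1/4x_1x_2 + 15/4x_1 - x_2^2 - 23/4x_2 → 3/8x_1x_2^2 - 1/32x_1x_2 + 15/4x_1 - x_2^2 - 5x_2 + 69/16
  leading term x_1x_2^2: subtract (3/88x_2)·f_2 from 3/8x_1x_2^2 - 1/32x_1x_2 + 15/4x_1 - x_2^2 - 5x_2 + 69/16 → 13/352x_1x_2 + 15/4x_1 - 35/44x_2^2 - 43/11x_2 + 69/16
  leading term x_1x_2: subtract (13/3872)·f_2 from 13/352x_1x_2 + 15/4x_1 - 35/44x_2^2 - 43/11x_2 + 69/16 → 7273/1936x_1 - 35/44x_2^2 - 7529/1936x_2 + 8557/1936
  leading term x_1: subtract (1039/832)·h_4 from 7273/1936x_1 - 35/44x_2^2 - 7529/1936x_2 + 8557/1936 → 7245/36608x_2^2 + 48715/36608x_2 + 145/128
  leading term x_2^2: no divisor's leading term divides it; move 7245/36608x_2^2 to the remainder.
  leading term x_2: no divisor's leading term divides it; move 48715/36608x_2 to the remainder.
  leading term 1: no divisor's leading term divides it; move 145/128 to the remainder.
  remainder 7245/36608x_2^2 + 48715/36608x_2 + 145/128 ≠ 0; add h_5 = 7245/36608x_2^2 + 48715/36608x_2 + 145/128 to the basis.

S(f_2,f_3): lcm = x_1x_2. S = 25/44x_1 - 13/44x_2 + 37/44.
  leading term x_1: subtract (275/1456)·h_4 from 25/44x_1 - 13/44x_2 + 37/44 → 125/832x_2^2 + 411/832x_2 + 11/32
  leading term x_2^2: subtract (1100/1449)·h_5 from 125/832x_2^2 + 411/832x_2 + 11/32 → -748/1449x_2 - 748/1449
  leading term x_2: no divisor's leading term divides it; move -748/1449x_2 to the remainder.
  leading term 1: no divisor's leading term divides it; move -748/1449 to the remainder.
  remainder -748/1449x_2 - 748/1449 ≠ 0; add h_6 = -748/1449x_2 - 748/1449 to the basis.

The other S-polynomials (S(f_1,h_4), S(f_2,h_4), S(f_3,h_4), S(f_1,h_5), S(f_2,h_5), S(f_3,h_5), S(h_4,h_5), S(f_1,h_6), S(f_2,h_6), S(f_3,h_6), S(h_4,h_6), S(h_5,h_6)) all reduce to 0 modulo the current basis, so we have a Gröbner basis.
Inter-reduce: drop elements whose leading term is divisible by another's, tail-reduce, and make monic.
Reduced Gröbner basis: {x_1 + 2, x_2 + 1}.

A lex Gröbner basis eliminates variables successively. Here x_2 + 1 depends only on x_2, with roots {-1}; lifting each root through the earlier basis elements recovers the full solutions.
  x_2 = -1: the earlier basis element becomes x_1 + 2 = 0, giving x_1 = -2 — point (-2, -1).
Each listed point satisfies every original equation (direct substitution).

{(-2, -1)}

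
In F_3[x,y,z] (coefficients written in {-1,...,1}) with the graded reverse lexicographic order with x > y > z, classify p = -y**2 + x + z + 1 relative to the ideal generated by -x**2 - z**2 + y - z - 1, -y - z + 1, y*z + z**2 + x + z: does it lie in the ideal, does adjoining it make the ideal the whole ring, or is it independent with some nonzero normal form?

First compute the reduced Gröbner basis of I by Buchberger's algorithm.
f_1 = -x**2 - z**2 + y - z - 1, LT = x**2.
f_2 = -y - z + 1, LT = y.
f_3 = y*z + z**2 + x + z, LT = y*z.

S(f_2,f_3): lcm = y*z. S = -x + z.
  leading term x: no divisor's leading term divides it; move -x to the remainder.
  leading term z: no divisor's leading term divides it; move z to the remainder.
  remainder -x + z ≠ 0; add h_4 = -x + z to the basis.

S(f_1,h_4): lcm = x**2. S = x*z + z**2 - y + z + 1.
  leading term x*z: subtract (-z)·h_4 from x*z + z**2 - y + z + 1 → -z**2 - y + z + 1
  leading term z**2: no divisor's leading term divides it; move -z**2 to the remainder.
  leading term y: subtract (1)·f_2 from -y + z + 1 → -z
  leading term z: no divisor's leading term divides it; move -z to the remainder.
  remainder -z**2 - z ≠ 0; add h_5 = -z**2 - z to the basis.

The other S-polynomials (S(f_1,f_2), S(f_1,f_3), S(f_2,h_4), S(f_3,h_4), S(f_1,h_5), S(f_2,h_5), S(f_3,h_5), S(h_4,h_5)) all reduce to 0 modulo the current basis, so we have a Gröbner basis.
Inter-reduce: drop elements whose leading term is divisible by another's, tail-reduce, and make monic.
Reduced Gröbner basis: {z**2 + z, x - z, y + z - 1}.
Label its elements g_1 = z**2 + z, g_2 = x - z, g_3 = y + z - 1.

Reduce p = -y**2 + x + z + 1 modulo G:
  leading term y**2: subtract (-y)·g_3 from -y**2 + x + z + 1 → y*z + x - y + z + 1
  leading term y*z: subtract (z)·g_3 from y*z + x - y + z + 1 → -z**2 + x - y - z + 1
  leading term z**2: subtract (-1)·g_1 from -z**2 + x - y - z + 1 → x - y + 1
  leading term x: subtract (1)·g_2 from x - y + 1 → -y + z + 1
  leading term y: subtract (-1)·g_3 from -y + z + 1 → -z
  leading term z: no divisor's leading term divides it; move -z to the remainder.
  normal form = -z.
The normal form is nonzero, so p ∉ I. Since p minus its normal form lies in I, I + (p) = I + (r) where r = -z; decide whether this ideal is the whole ring.
Run Buchberger on G together with r (pairs among the g_i already reduce to 0 since G is a Gröbner basis):
g_1 = z**2 + z, LT = z**2.
g_2 = x - z, LT = x.
g_3 = y + z - 1, LT = y.
r = -z, LT = z.

The S-polynomials (S(g_1,g_2), S(g_1,g_3), S(g_1,r), S(g_2,g_3), S(g_2,r), S(g_3,r)) all reduce to 0 modulo the current basis, so we have a Gröbner basis.
Inter-reduce: drop elements whose leading term is divisible by another's, tail-reduce, and make monic.
Reduced Gröbner basis: {x, y - 1, z}.
The reduced Gröbner basis of I + (p) is {x, y - 1, z} ≠ {1}, a proper ideal, so the enlarged system stays consistent: p is independent of I, with normal form -z.

-y**2 + x + z + 1 is independent of I; its normal form modulo I is -z.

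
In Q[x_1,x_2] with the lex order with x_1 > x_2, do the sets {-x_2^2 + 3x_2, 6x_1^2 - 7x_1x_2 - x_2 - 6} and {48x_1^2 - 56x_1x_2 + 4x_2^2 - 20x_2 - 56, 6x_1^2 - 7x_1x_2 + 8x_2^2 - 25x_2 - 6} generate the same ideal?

Equality of ideals is decidable: compute both reduced Gröbner bases (unique for the ordering) and check whether they agree.
Buchberger on the first generating set:
f_1 = -x_2^2 + 3x_2, LT = x_2^2.
f_2 = 6x_1^2 - 7x_1x_2 - x_2 - 6, LT = x_1^2.

The S-polynomials (S(f_1,f_2)) all reduce to 0 modulo the current basis, so we have a Gröbner basis.
Inter-reduce: drop elements whose leading term is divisible by another's, tail-reduce, and make monic.
Reduced Gröbner basis: {x_1^2 - 7/6x_1x_2 - 1/6x_2 - 1, x_2^2 - 3x_2}.

Buchberger on the second generating set:
h_1 = 48x_1^2 - 56x_1x_2 + 4x_2^2 - 20x_2 - 56, LT = x_1^2.
h_2 = 6x_1^2 - 7x_1x_2 + 8x_2^2 - 25x_2 - 6, LT = x_1^2.

S(h_1,h_2): lcm = x_1^2. S = -5/4x_2^2 + 15/4x_2 - 1/6.
  leading term x_2^2: no divisor's leading term divides it; move -5/4x_2^2 to the remainder.
  leading term x_2: no divisor's leading term divides it; move 15/4x_2 to the remainder.
  leading term 1: no divisor's leading term divides it; move -1/6 to the remainder.
  remainder -5/4x_2^2 + 15/4x_2 - 1/6 ≠ 0; add k_3 = -5/4x_2^2 + 15/4x_2 - 1/6 to the basis.

The other S-polynomials (S(h_1,k_3), S(h_2,k_3)) all reduce to 0 modulo the current basis, so we have a Gröbner basis.
Inter-reduce: drop elements whose leading term is divisible by another's, tail-reduce, and make monic.
Reduced Gröbner basis: {x_1^2 - 7/6x_1x_2 - 1/6x_2 - 53/45, x_2^2 - 3x_2 + 2/15}.

The bases are distinct; the ideals are different.
The choice of monomial ordering does not affect the verdict — as long as both bases are computed under the same ordering, their equality decides ideal equality.

No, the ideals differ.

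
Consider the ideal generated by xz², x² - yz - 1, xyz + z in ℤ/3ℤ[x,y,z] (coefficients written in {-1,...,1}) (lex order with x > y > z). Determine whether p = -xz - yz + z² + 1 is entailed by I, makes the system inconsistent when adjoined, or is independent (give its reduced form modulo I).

Adjoining -xz - yz + z² + 1 makes the ideal the whole ring: the system is inconsistent.

First compute the reduced Gröbner basis of I by Buchberger's algorithm.
f_1 = xz², LT = xz².
f_2 = x² - yz - 1, LT = x².
f_3 = xyz + z, LT = xyz.

S(f_1,f_2): lcm = x²z². S = yz³ + z².
  reduce S modulo (f_1, f_2, f_3):
  remainder yz³ + z² ≠ 0; add h_4 = yz³ + z² to the basis.

S(f_1,f_3): lcm = xyz². S = -z².
  reduce S modulo (f_1, f_2, f_3, h_4):
  remainder -z² ≠ 0; add h_5 = -z² to the basis.

S(f_2,f_3): lcm = x²yz. S = -xz - y²z² - yz.
  reduce S modulo (f_1, f_2, f_3, h_4, h_5):
  remainder -xz - yz ≠ 0; add h_6 = -xz - yz to the basis.

S(f_3,h_6): lcm = xyz. S = -y²z + z.
  reduce S modulo (f_1, f_2, f_3, h_4, h_5, h_6):
  remainder -y²z + z ≠ 0; add h_7 = -y²z + z to the basis.

The other S-polynomials (S(f_1,h_4), S(f_2,h_4), S(f_3,h_4), S(f_1,h_5), S(f_2,h_5), S(f_3,h_5), S(h_4,h_5), S(f_1,h_6), S(f_2,h_6), S(h_4,h_6), S(h_5,h_6), S(f_1,h_7), S(f_2,h_7), S(f_3,h_7), S(h_4,h_7), S(h_5,h_7), S(h_6,h_7)) all reduce to 0 modulo the current basis, so we have a Gröbner basis.
Inter-reduce: drop elements whose leading term is divisible by another's, tail-reduce, and make monic.
Reduced Gröbner basis: {x² - yz - 1, xz + yz, y²z - z, z²}.
Label its elements g_1 = x² - yz - 1, g_2 = xz + yz, g_3 = y²z - z, g_4 = z².

Reduce p = -xz - yz + z² + 1 modulo G:
  leading term xz: subtract (-1)·g_2 from -xz - yz + z² + 1 → z² + 1
  leading term z²: subtract (1)·g_4 from z² + 1 → 1
  leading term 1: no divisor's leading term divides it; move 1 to the remainder.
  normal form = 1.
The normal form is nonzero, so p ∉ I. Since p minus its normal form lies in I, I + (p) = I + (r) where r = 1; decide whether this ideal is the whole ring.
Here r = 1 is a nonzero constant, hence a unit: 1 ∈ I + (p), the Gröbner basis of I + (p) is {1}, and the enlarged system has no common solution — adjoining p is inconsistent.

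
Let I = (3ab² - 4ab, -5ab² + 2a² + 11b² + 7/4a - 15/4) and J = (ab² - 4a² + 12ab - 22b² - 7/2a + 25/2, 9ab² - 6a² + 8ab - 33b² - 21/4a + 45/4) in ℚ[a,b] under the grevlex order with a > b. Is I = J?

Since reduced Gröbner bases are canonical representatives of ideals under a given ordering, it suffices to compute and compare them.
Buchberger on the first generating set:
f_1 = 3ab² - 4ab, LT = ab².
f_2 = -5ab² + 2a² + 11b² + 7/4a - 15/4, LT = ab².

S(f_1,f_2): lcm = ab². S = ⅖a² - 4/3ab + 11/5b² + 7/20a - ¾.
  leading term a²: no divisor's leading term divides it; move ⅖a² to the remainder.
  leading term ab: no divisor's leading term divides it; move -4/3ab to the remainder.
  leading term b²: no divisor's leading term divides it; move 11/5b² to the remainder.
  leading term a: no divisor's leading term divides it; move 7/20a to the remainder.
  leading term 1: no divisor's leading term divides it; move -¾ to the remainder.
  remainder ⅖a² - 4/3ab + 11/5b² + 7/20a - ¾ ≠ 0; add g_3 = ⅖a² - 4/3ab + 11/5b² + 7/20a - ¾ to the basis.

S(f_1,g_3): lcm = a²b². S = 10/3ab³ - 11/2b⁴ - 4/3a²b - ⅞ab² + 15/8b².
  leading term ab³: subtract (10/9b)·f_1 from 10/3ab³ - 11/2b⁴ - 4/3a²b - ⅞ab² + 15/8b² → -11/2b⁴ - 4/3a²b + 257/72ab² + 15/8b²
  leading term b⁴: no divisor's leading term divides it; move -11/2b⁴ to the remainder.
  leading term a²b: subtract (-10/3b)·g_3 from -4/3a²b + 257/72ab² + 15/8b² → -⅞ab² + 22/3b³ + 7/6ab + 15/8b² - 5/2b
  leading term ab²: subtract (-7/24)·f_1 from -⅞ab² + 22/3b³ + 7/6ab + 15/8b² - 5/2b → 22/3b³ + 15/8b² - 5/2b
  leading term b³: no divisor's leading term divides it; move 22/3b³ to the remainder.
  leading term b²: no divisor's leading term divides it; move 15/8b² to the remainder.
  leading term b: no divisor's leading term divides it; move -5/2b to the remainder.
  remainder -11/2b⁴ + 22/3b³ + 15/8b² - 5/2b ≠ 0; add g_4 = -11/2b⁴ + 22/3b³ + 15/8b² - 5/2b to the basis.

The other S-polynomials (S(f_2,g_3), S(f_1,g_4), S(f_2,g_4), S(g_3,g_4)) all reduce to 0 modulo the current basis, so we have a Gröbner basis.
Inter-reduce: drop elements whose leading term is divisible by another's, tail-reduce, and make monic.
Reduced Gröbner basis: {b⁴ - 4/3b³ - 15/44b² + 5/11b, ab² - 4/3ab, a² - 10/3ab + 11/2b² + ⅞a - 15/8}.

Buchberger on the second generating set:
h_1 = ab² - 4a² + 12ab - 22b² - 7/2a + 25/2, LT = ab².
h_2 = 9ab² - 6a² + 8ab - 33b² - 21/4a + 45/4, LT = ab².

S(h_1,h_2): lcm = ab². S = -10/3a² + 100/9ab - 55/3b² - 35/12a + 45/4.
  leading term a²: no divisor's leading term divides it; move -10/3a² to the remainder.
  leading term ab: no divisor's leading term divides it; move 100/9ab to the remainder.
  leading term b²: no divisor's leading term divides it; move -55/3b² to the remainder.
  leading term a: no divisor's leading term divides it; move -35/12a to the remainder.
  leading term 1: no divisor's leading term divides it; move 45/4 to the remainder.
  remainder -10/3a² + 100/9ab - 55/3b² - 35/12a + 45/4 ≠ 0; add k_3 = -10/3a² + 100/9ab - 55/3b² - 35/12a + 45/4 to the basis.

S(h_1,k_3): lcm = a²b². S = 10/3ab³ - 11/2b⁴ - 4a³ + 12a²b - 183/8ab² - 7/2a² + 27/8b² + 25/2a.
  leading term ab³: subtract (10/3b)·h_1 from 10/3ab³ - 11/2b⁴ - 4a³ + 12a²b - 183/8ab² - 7/2a² + 27/8b² + 25/2a → -11/2b⁴ - 4a³ + 76/3a²b - 503/8ab² + 220/3b³ - 7/2a² + 35/3ab + 27/8b² + 25/2a - 125/3b
  leading term b⁴: no divisor's leading term divides it; move -11/2b⁴ to the remainder.
  leading term a³: subtract (6/5a)·k_3 from -4a³ + 76/3a²b - 503/8ab² + 220/3b³ - 7/2a² + 35/3ab + 27/8b² + 25/2a - 125/3b → 12a²b - 327/8ab² + 220/3b³ + 35/3ab + 27/8b² - a - 125/3b
  leading term a²b: subtract (-18/5b)·k_3 from 12a²b - 327/8ab² + 220/3b³ + 35/3ab + 27/8b² - a - 125/3b → -⅞ab² + 22/3b³ + 7/6ab + 27/8b² - a - 7/6b
  leading term ab²: subtract (-⅞)·h_1 from -⅞ab² + 22/3b³ + 7/6ab + 27/8b² - a - 7/6b → 22/3b³ - 7/2a² + 35/3ab - 127/8b² - 65/16a - 7/6b + 175/16
  leading term b³: no divisor's leading term divides it; move 22/3b³ to the remainder.
  leading term a²: subtract (21/20)·k_3 from -7/2a² + 35/3ab - 127/8b² - 65/16a - 7/6b + 175/16 → 27/8b² - a - 7/6b - ⅞
  leading term b²: no divisor's leading term divides it; move 27/8b² to the remainder.
  leading term a: no divisor's leading term divides it; move -a to the remainder.
  leading term b: no divisor's leading term divides it; move -7/6b to the remainder.
  leading term 1: no divisor's leading term divides it; move -⅞ to the remainder.
  remainder -11/2b⁴ + 22/3b³ + 27/8b² - a - 7/6b - ⅞ ≠ 0; add k_4 = -11/2b⁴ + 22/3b³ + 27/8b² - a - 7/6b - ⅞ to the basis.

The other S-polynomials (S(h_2,k_3), S(h_1,k_4), S(h_2,k_4), S(k_3,k_4)) all reduce to 0 modulo the current basis, so we have a Gröbner basis.
Inter-reduce: drop elements whose leading term is divisible by another's, tail-reduce, and make monic.
Reduced Gröbner basis: {b⁴ - 4/3b³ - 27/44b² + 2/11a + 7/33b + 7/44, ab² - 4/3ab - 1, a² - 10/3ab + 11/2b² + ⅞a - 27/8}.

The bases are distinct; the ideals are different.

No, the ideals differ.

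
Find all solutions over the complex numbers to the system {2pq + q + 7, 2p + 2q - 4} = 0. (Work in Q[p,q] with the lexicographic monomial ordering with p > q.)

{(3, -1), (-3/2, 7/2)}

Compute a lex Gröbner basis by Buchberger's algorithm.
f_1 = 2pq + q + 7, LT = pq.
f_2 = 2p + 2q - 4, LT = p.

S(f_1,f_2): lcm = pq. S = -q^2 + 5/2q + 7/2.
  leading term q^2: no divisor's leading term divides it; move -q^2 to the remainder.
  leading term q: no divisor's leading term divides it; move 5/2q to the remainder.
  leading term 1: no divisor's leading term divides it; move 7/2 to the remainder.
  remainder -q^2 + 5/2q + 7/2 ≠ 0; add h_3 = -q^2 + 5/2q + 7/2 to the basis.

The other S-polynomials (S(f_1,h_3), S(f_2,h_3)) all reduce to 0 modulo the current basis, so we have a Gröbner basis.
Inter-reduce: drop elements whose leading term is divisible by another's, tail-reduce, and make monic.
Reduced Gröbner basis: {p + q - 2, q^2 - 5/2q - 7/2}.

The lex basis is triangular: the last element involves only q. Solving q^2 - 5/2q - 7/2 = 0 gives q ∈ {-1, 7/2}; substituting each value into the earlier elements determines the remaining variables.
  q = -1: the earlier basis element becomes p - 3 = 0, giving p = 3 — point (3, -1).
  q = 7/2: the earlier basis element becomes p + 3/2 = 0, giving p = -3/2 — point (-3/2, 7/2).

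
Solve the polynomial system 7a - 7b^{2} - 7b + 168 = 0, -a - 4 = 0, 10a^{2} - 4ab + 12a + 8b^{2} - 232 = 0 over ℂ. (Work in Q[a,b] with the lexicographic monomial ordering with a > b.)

{(-4, -5)}

Compute a lex Gröbner basis by Buchberger's algorithm.
f_1 = 7a - 7b^{2} - 7b + 168, LT = a.
f_2 = -a - 4, LT = a.
f_3 = 10a^{2} - 4ab + 12a + 8b^{2} - 232, LT = a^{2}.

S(f_1,f_2): lcm = a. S = -b^{2} - b + 20.
  leading term b^{2}: no divisor's leading term divides it; move -b^{2} to the remainder.
  leading term b: no divisor's leading term divides it; move -b to the remainder.
  leading term 1: no divisor's leading term divides it; move 20 to the remainder.
  remainder -b^{2} - b + 20 ≠ 0; add h_4 = -b^{2} - b + 20 to the basis.

S(f_1,f_3): lcm = a^{2}. S = -ab^{2} - \tfrac{3}{5}ab + \tfrac{114}{5}a - \tfrac{4}{5}b^{2} + \tfrac{116}{5}.
  leading term ab^{2}: subtract (-\tfrac{1}{7}b^{2})·f_1 from -ab^{2} - \tfrac{3}{5}ab + \tfrac{114}{5}a - \tfrac{4}{5}b^{2} + \tfrac{116}{5} → -\tfrac{3}{5}ab + \tfrac{114}{5}a - b^{4} - b^{3} + \tfrac{116}{5}b^{2} + \tfrac{116}{5}
  leading term ab: subtract (-\tfrac{3}{35}b)·f_1 from -\tfrac{3}{5}ab + \tfrac{114}{5}a - b^{4} - b^{3} + \tfrac{116}{5}b^{2} + \tfrac{116}{5} → \tfrac{114}{5}a - b^{4} - \tfrac{8}{5}b^{3} + \tfrac{113}{5}b^{2} + \tfrac{72}{5}b + \tfrac{116}{5}
  leading term a: subtract (\tfrac{114}{35})·f_1 from \tfrac{114}{5}a - b^{4} - \tfrac{8}{5}b^{3} + \tfrac{113}{5}b^{2} + \tfrac{72}{5}b + \tfrac{116}{5} → -b^{4} - \tfrac{8}{5}b^{3} + \tfrac{227}{5}b^{2} + \tfrac{186}{5}b - 524
  leading term b^{4}: subtract (b^{2})·h_4 from -b^{4} - \tfrac{8}{5}b^{3} + \tfrac{227}{5}b^{2} + \tfrac{186}{5}b - 524 → -\tfrac{3}{5}b^{3} + \tfrac{127}{5}b^{2} + \tfrac{186}{5}b - 524
  leading term b^{3}: subtract (\tfrac{3}{5}b)·h_4 from -\tfrac{3}{5}b^{3} + \tfrac{127}{5}b^{2} + \tfrac{186}{5}b - 524 → 26b^{2} + \tfrac{126}{5}b - 524
  leading term b^{2}: subtract (-26)·h_4 from 26b^{2} + \tfrac{126}{5}b - 524 → -\tfrac{4}{5}b - 4
  leading term b: no divisor's leading term divides it; move -\tfrac{4}{5}b to the remainder.
  leading term 1: no divisor's leading term divides it; move -4 to the remainder.
  remainder -\tfrac{4}{5}b - 4 ≠ 0; add h_5 = -\tfrac{4}{5}b - 4 to the basis.

The other S-polynomials (S(f_2,f_3), S(f_1,h_4), S(f_2,h_4), S(f_3,h_4), S(f_1,h_5), S(f_2,h_5), S(f_3,h_5), S(h_4,h_5)) all reduce to 0 modulo the current basis, so we have a Gröbner basis.
Inter-reduce: drop elements whose leading term is divisible by another's, tail-reduce, and make monic.
Reduced Gröbner basis: {a + 4, b + 5}.

A lex Gröbner basis eliminates variables successively. Here b + 5 depends only on b, with roots {-5}; lifting each root through the earlier basis elements recovers the full solutions.
  b = -5: the earlier basis element becomes a + 4 = 0, giving a = -4 — point (-4, -5).
Each listed point satisfies every original equation (direct substitution).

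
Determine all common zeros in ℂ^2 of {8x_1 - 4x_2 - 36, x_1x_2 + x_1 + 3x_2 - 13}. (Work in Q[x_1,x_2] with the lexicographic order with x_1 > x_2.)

Compute a lex Gröbner basis by Buchberger's algorithm.
f_1 = 8x_1 - 4x_2 - 36, LT = x_1.
f_2 = x_1x_2 + x_1 + 3x_2 - 13, LT = x_1x_2.

S(f_1,f_2): lcm = x_1x_2. S = -x_1 - 1/2x_2^2 - 15/2x_2 + 13.
  leading term x_1: subtract (-1/8)·f_1 from -x_1 - 1/2x_2^2 - 15/2x_2 + 13 → -1/2x_2^2 - 8x_2 + 17/2
  leading term x_2^2: no divisor's leading term divides it; move -1/2x_2^2 to the remainder.
  leading term x_2: no divisor's leading term divides it; move -8x_2 to the remainder.
  leading term 1: no divisor's leading term divides it; move 17/2 to the remainder.
  remainder -1/2x_2^2 - 8x_2 + 17/2 ≠ 0; add h_3 = -1/2x_2^2 - 8x_2 + 17/2 to the basis.

The other S-polynomials (S(f_1,h_3), S(f_2,h_3)) all reduce to 0 modulo the current basis, so we have a Gröbner basis.
Inter-reduce: drop elements whose leading term is divisible by another's, tail-reduce, and make monic.
Reduced Gröbner basis: {x_1 - 1/2x_2 - 9/2, x_2^2 + 16x_2 - 17}.

Since the basis is lex-ordered, x_2^2 + 16x_2 - 17 is univariate in x_2. Its roots are {-17, 1}. Back-substituting each root into the other basis elements fixes the other coordinates.
  x_2 = -17: the earlier basis element becomes x_1 + 4 = 0, giving x_1 = -4 — point (-4, -17).
  x_2 = 1: the earlier basis element becomes x_1 - 5 = 0, giving x_1 = 5 — point (5, 1).
Check: every point annihilates each of the original generators.
Zero-dimensionality of the ideal guarantees finitely many solutions over ℂ.

{(-4, -17), (5, 1)}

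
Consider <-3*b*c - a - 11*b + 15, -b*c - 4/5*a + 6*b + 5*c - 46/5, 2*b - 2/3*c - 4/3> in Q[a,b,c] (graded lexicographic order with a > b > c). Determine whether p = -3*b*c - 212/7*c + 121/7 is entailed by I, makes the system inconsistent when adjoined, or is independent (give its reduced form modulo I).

First compute the reduced Gröbner basis of I by Buchberger's algorithm.
f_1 = -3*b*c - a - 11*b + 15, LT = b*c.
f_2 = -b*c - 4/5*a + 6*b + 5*c - 46/5, LT = b*c.
f_3 = 2*b - 2/3*c - 4/3, LT = b.

S(f_1,f_2): lcm = b*c. S = -7/15*a + 29/3*b + 5*c - 71/5.
  reduce S modulo (f_1, f_2, f_3):
  remainder -7/15*a + 74/9*c - 349/45 ≠ 0; add h_4 = -7/15*a + 74/9*c - 349/45 to the basis.

S(f_1,f_3): lcm = b*c. S = 1/3*c**2 + 1/3*a + 11/3*b + 2/3*c - 5.
  reduce S modulo (f_1, f_2, f_3, h_4):
  remainder 1/3*c**2 + 163/21*c - 170/21 ≠ 0; add h_5 = 1/3*c**2 + 163/21*c - 170/21 to the basis.

The other S-polynomials (S(f_2,f_3), S(f_1,h_4), S(f_2,h_4), S(f_3,h_4), S(f_1,h_5), S(f_2,h_5), S(f_3,h_5), S(h_4,h_5)) all reduce to 0 modulo the current basis, so we have a Gröbner basis.
Inter-reduce: drop elements whose leading term is divisible by another's, tail-reduce, and make monic.
Reduced Gröbner basis: {c**2 + 163/7*c - 170/7, a - 370/21*c + 349/21, b - 1/3*c - 2/3}.
Label its elements g_1 = c**2 + 163/7*c - 170/7, g_2 = a - 370/21*c + 349/21, g_3 = b - 1/3*c - 2/3.

Reduce p = -3*b*c - 212/7*c + 121/7 modulo G:
  leading term b*c: subtract (-3*c)·g_3 from -3*b*c - 212/7*c + 121/7 → -c**2 - 226/7*c + 121/7
  leading term c**2: subtract (-1)·g_1 from -c**2 - 226/7*c + 121/7 → -9*c - 7
  leading term c: no divisor's leading term divides it; move -9*c to the remainder.
  leading term 1: no divisor's leading term divides it; move -7 to the remainder.
  normal form = -9*c - 7.
The normal form is nonzero, so p ∉ I. Since p minus its normal form lies in I, I + (p) = I + (r) where r = -9*c - 7; decide whether this ideal is the whole ring.
Run Buchberger on G together with r (pairs among the g_i already reduce to 0 since G is a Gröbner basis):
g_1 = c**2 + 163/7*c - 170/7, LT = c**2.
g_2 = a - 370/21*c + 349/21, LT = a.
g_3 = b - 1/3*c - 2/3, LT = b.
r = -9*c - 7, LT = c.

S(g_1,r): lcm = c**2. S = 1418/63*c - 170/7.
  reduce S modulo (g_1, g_2, g_3, r):
  remainder -23696/567 ≠ 0; add m_5 = -23696/567 to the basis.

The other S-polynomials (S(g_1,g_2), S(g_1,g_3), S(g_2,g_3), S(g_2,r), S(g_3,r), S(g_1,m_5), S(g_2,m_5), S(g_3,m_5), S(r,m_5)) all reduce to 0 modulo the current basis, so we have a Gröbner basis.
Inter-reduce: drop elements whose leading term is divisible by another's, tail-reduce, and make monic.
Reduced Gröbner basis: {1}.
The reduced Gröbner basis of I + (p) is {1}: the ideal is the whole ring, so the enlarged system has no common solution — adjoining p is inconsistent.

Adjoining -3*b*c - 212/7*c + 121/7 makes the ideal the whole ring: the system is inconsistent.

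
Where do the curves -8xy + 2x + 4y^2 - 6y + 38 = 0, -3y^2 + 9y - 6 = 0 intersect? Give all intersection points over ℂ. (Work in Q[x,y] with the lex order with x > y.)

{(6, 1), (3, 2)}

Compute a lex Gröbner basis by Buchberger's algorithm.
f_1 = -8xy + 2x + 4y^2 - 6y + 38, LT = xy.
f_2 = -3y^2 + 9y - 6, LT = y^2.

S(f_1,f_2): lcm = xy^2. S = 11/4xy - 2x - 1/2y^3 + 3/4y^2 - 19/4y.
  reduce S modulo (f_1, f_2):
  remainder -21/16x - 63/16y + 189/16 ≠ 0; add h_3 = -21/16x - 63/16y + 189/16 to the basis.

The other S-polynomials (S(f_1,h_3), S(f_2,h_3)) all reduce to 0 modulo the current basis, so we have a Gröbner basis.
Inter-reduce: drop elements whose leading term is divisible by another's, tail-reduce, and make monic.
Reduced Gröbner basis: {x + 3y - 9, y^2 - 3y + 2}.

Since the basis is lex-ordered, y^2 - 3y + 2 is univariate in y. Its roots are {1, 2}. Back-substituting each root into the other basis elements fixes the other coordinates.
  y = 1: the earlier basis element becomes x - 6 = 0, giving x = 6 — point (6, 1).
  y = 2: the earlier basis element becomes x - 3 = 0, giving x = 3 — point (3, 2).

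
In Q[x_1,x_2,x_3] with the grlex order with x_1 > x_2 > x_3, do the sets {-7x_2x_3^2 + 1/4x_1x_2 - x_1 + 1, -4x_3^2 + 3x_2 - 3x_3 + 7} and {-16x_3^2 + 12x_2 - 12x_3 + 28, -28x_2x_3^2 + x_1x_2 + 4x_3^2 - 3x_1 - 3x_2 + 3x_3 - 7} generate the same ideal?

No, the ideals differ.

Two ideals are equal iff their reduced Gröbner bases coincide (the reduced basis is unique for a fixed ordering).
Buchberger on the first generating set:
f_1 = -7x_2x_3^2 + 1/4x_1x_2 - x_1 + 1, LT = x_2x_3^2.
f_2 = -4x_3^2 + 3x_2 - 3x_3 + 7, LT = x_3^2.

S(f_1,f_2): lcm = x_2x_3^2. S = -1/28x_1x_2 + 3/4x_2^2 - 3/4x_2x_3 + 1/7x_1 + 7/4x_2 - 1/7.
  leading term x_1x_2: no divisor's leading term divides it; move -1/28x_1x_2 to the remainder.
  leading term x_2^2: no divisor's leading term divides it; move 3/4x_2^2 to the remainder.
  leading term x_2x_3: no divisor's leading term divides it; move -3/4x_2x_3 to the remainder.
  leading term x_1: no divisor's leading term divides it; move 1/7x_1 to the remainder.
  leading term x_2: no divisor's leading term divides it; move 7/4x_2 to the remainder.
  leading term 1: no divisor's leading term divides it; move -1/7 to the remainder.
  remainder -1/28x_1x_2 + 3/4x_2^2 - 3/4x_2x_3 + 1/7x_1 + 7/4x_2 - 1/7 ≠ 0; add g_3 = -1/28x_1x_2 + 3/4x_2^2 - 3/4x_2x_3 + 1/7x_1 + 7/4x_2 - 1/7 to the basis.

The other S-polynomials (S(f_1,g_3), S(f_2,g_3)) all reduce to 0 modulo the current basis, so we have a Gröbner basis.
Inter-reduce: drop elements whose leading term is divisible by another's, tail-reduce, and make monic.
Reduced Gröbner basis: {x_1x_2 - 21x_2^2 + 21x_2x_3 - 4x_1 - 49x_2 + 4, x_3^2 - 3/4x_2 + 3/4x_3 - 7/4}.

Buchberger on the second generating set:
h_1 = -16x_3^2 + 12x_2 - 12x_3 + 28, LT = x_3^2.
h_2 = -28x_2x_3^2 + x_1x_2 + 4x_3^2 - 3x_1 - 3x_2 + 3x_3 - 7, LT = x_2x_3^2.

S(h_1,h_2): lcm = x_2x_3^2. S = 1/28x_1x_2 - 3/4x_2^2 + 3/4x_2x_3 + 1/7x_3^2 - 3/28x_1 - 13/7x_2 + 3/28x_3 - 1/4.
  leading term x_1x_2: no divisor's leading term divides it; move 1/28x_1x_2 to the remainder.
  leading term x_2^2: no divisor's leading term divides it; move -3/4x_2^2 to the remainder.
  leading term x_2x_3: no divisor's leading term divides it; move 3/4x_2x_3 to the remainder.
  leading term x_3^2: subtract (-1/112)·h_1 from 1/7x_3^2 - 3/28x_1 - 13/7x_2 + 3/28x_3 - 1/4 → -3/28x_1 - 7/4x_2
  leading term x_1: no divisor's leading term divides it; move -3/28x_1 to the remainder.
  leading term x_2: no divisor's leading term divides it; move -7/4x_2 to the remainder.
  remainder 1/28x_1x_2 - 3/4x_2^2 + 3/4x_2x_3 - 3/28x_1 - 7/4x_2 ≠ 0; add k_3 = 1/28x_1x_2 - 3/4x_2^2 + 3/4x_2x_3 - 3/28x_1 - 7/4x_2 to the basis.

The other S-polynomials (S(h_1,k_3), S(h_2,k_3)) all reduce to 0 modulo the current basis, so we have a Gröbner basis.
Inter-reduce: drop elements whose leading term is divisible by another's, tail-reduce, and make monic.
Reduced Gröbner basis: {x_1x_2 - 21x_2^2 + 21x_2x_3 - 3x_1 - 49x_2, x_3^2 - 3/4x_2 + 3/4x_3 - 7/4}.

Since the reduced bases disagree, the two ideals are not the same.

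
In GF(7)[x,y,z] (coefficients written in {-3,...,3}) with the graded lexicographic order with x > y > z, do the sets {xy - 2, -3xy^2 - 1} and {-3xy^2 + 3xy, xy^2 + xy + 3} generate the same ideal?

Yes, the ideals are equal.

For a fixed monomial order, each ideal has a unique reduced Gröbner basis; comparing bases decides equality.
Buchberger on the first generating set:
f_1 = xy - 2, LT = xy.
f_2 = -3xy^2 - 1, LT = xy^2.

S(f_1,f_2): lcm = xy^2. S = -2y + 2.
  leading term y: no divisor's leading term divides it; move -2y to the remainder.
  leading term 1: no divisor's leading term divides it; move 2 to the remainder.
  remainder -2y + 2 ≠ 0; add g_3 = -2y + 2 to the basis.

S(f_1,g_3): lcm = xy. S = x - 2.
  leading term x: no divisor's leading term divides it; move x to the remainder.
  leading term 1: no divisor's leading term divides it; move -2 to the remainder.
  remainder x - 2 ≠ 0; add g_4 = x - 2 to the basis.

S(f_2,g_3): lcm = xy^2. S = xy - 2.
  leading term xy: subtract (1)·f_1 from xy - 2 → 0
  remainder 0.

S(f_1,g_4): lcm = xy. S = 2y - 2.
  leading term y: subtract (-1)·g_3 from 2y - 2 → 0
  remainder 0.

S(f_2,g_4): lcm = xy^2. S = 2y^2 - 2.
  leading term y^2: subtract (-y)·g_3 from 2y^2 - 2 → 2y - 2
  leading term y: subtract (-1)·g_3 from 2y - 2 → 0
  remainder 0.

S(g_3,g_4): leading monomials are coprime, so the S-polynomial reduces to 0 (Buchberger's first criterion).
Every S-polynomial of the final basis reduces to 0, so we have a Gröbner basis.
Inter-reduce: drop elements whose leading term is divisible by another's, tail-reduce, and make monic.
Reduced Gröbner basis: {x - 2, y - 1}.

Buchberger on the second generating set:
h_1 = -3xy^2 + 3xy, LT = xy^2.
h_2 = xy^2 + xy + 3, LT = xy^2.

S(h_1,h_2): lcm = xy^2. S = -2xy - 3.
  leading term xy: no divisor's leading term divides it; move -2xy to the remainder.
  leading term 1: no divisor's leading term divides it; move -3 to the remainder.
  remainder -2xy - 3 ≠ 0; add k_3 = -2xy - 3 to the basis.

S(h_1,k_3): lcm = xy^2. S = -xy + 2y.
  leading term xy: subtract (-3)·k_3 from -xy + 2y → 2y - 2
  leading term y: no divisor's leading term divides it; move 2y to the remainder.
  leading term 1: no divisor's leading term divides it; move -2 to the remainder.
  remainder 2y - 2 ≠ 0; add k_4 = 2y - 2 to the basis.

S(h_2,k_3): lcm = xy^2. S = xy + 2y + 3.
  leading term xy: subtract (3)·k_3 from xy + 2y + 3 → 2y - 2
  leading term y: subtract (1)·k_4 from 2y - 2 → 0
  remainder 0.

S(h_1,k_4): lcm = xy^2. S = 0.
  remainder 0.

S(h_2,k_4): lcm = xy^2. S = 2xy + 3.
  leading term xy: subtract (-1)·k_3 from 2xy + 3 → 0
  remainder 0.

S(k_3,k_4): lcm = xy. S = x - 2.
  leading term x: no divisor's leading term divides it; move x to the remainder.
  leading term 1: no divisor's leading term divides it; move -2 to the remainder.
  remainder x - 2 ≠ 0; add k_5 = x - 2 to the basis.

S(h_1,k_5): lcm = xy^2. S = -xy + 2y^2.
  leading term xy: subtract (-3)·k_3 from -xy + 2y^2 → 2y^2 - 2
  leading term y^2: subtract (y)·k_4 from 2y^2 - 2 → 2y - 2
  leading term y: subtract (1)·k_4 from 2y - 2 → 0
  remainder 0.

S(h_2,k_5): lcm = xy^2. S = xy + 2y^2 + 3.
  leading term xy: subtract (3)·k_3 from xy + 2y^2 + 3 → 2y^2 - 2
  leading term y^2: subtract (y)·k_4 from 2y^2 - 2 → 2y - 2
  leading term y: subtract (1)·k_4 from 2y - 2 → 0
  remainder 0.

S(k_3,k_5): lcm = xy. S = 2y - 2.
  leading term y: subtract (1)·k_4 from 2y - 2 → 0
  remainder 0.

S(k_4,k_5): leading monomials are coprime, so the S-polynomial reduces to 0 (Buchberger's first criterion).
Every S-polynomial of the final basis reduces to 0, so we have a Gröbner basis.
Inter-reduce: drop elements whose leading term is divisible by another's, tail-reduce, and make monic.
Reduced Gröbner basis: {x - 2, y - 1}.

Same reduced basis, so the two generating sets span the same ideal.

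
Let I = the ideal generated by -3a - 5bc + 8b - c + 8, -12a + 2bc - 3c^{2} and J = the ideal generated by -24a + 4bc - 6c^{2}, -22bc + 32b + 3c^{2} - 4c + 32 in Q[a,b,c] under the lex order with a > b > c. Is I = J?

Yes, the ideals are equal.

For a fixed monomial order, each ideal has a unique reduced Gröbner basis; comparing bases decides equality.
Buchberger on the first generating set:
f_1 = -3a - 5bc + 8b - c + 8, LT = a.
f_2 = -12a + 2bc - 3c^{2}, LT = a.

S(f_1,f_2): lcm = a. S = \tfrac{11}{6}bc - \tfrac{8}{3}b - \tfrac{1}{4}c^{2} + \tfrac{1}{3}c - \tfrac{8}{3}.
  reduce S modulo (f_1, f_2):
  remainder \tfrac{11}{6}bc - \tfrac{8}{3}b - \tfrac{1}{4}c^{2} + \tfrac{1}{3}c - \tfrac{8}{3} ≠ 0; add g_3 = \tfrac{11}{6}bc - \tfrac{8}{3}b - \tfrac{1}{4}c^{2} + \tfrac{1}{3}c - \tfrac{8}{3} to the basis.

The other S-polynomials (S(f_1,g_3), S(f_2,g_3)) all reduce to 0 modulo the current basis, so we have a Gröbner basis.
Inter-reduce: drop elements whose leading term is divisible by another's, tail-reduce, and make monic.
Reduced Gröbner basis: {a - \tfrac{8}{33}b + \tfrac{5}{22}c^{2} + \tfrac{1}{33}c - \tfrac{8}{33}, bc - \tfrac{16}{11}b - \tfrac{3}{22}c^{2} + \tfrac{2}{11}c - \tfrac{16}{11}}.

Buchberger on the second generating set:
h_1 = -24a + 4bc - 6c^{2}, LT = a.
h_2 = -22bc + 32b + 3c^{2} - 4c + 32, LT = bc.

The S-polynomials (S(h_1,h_2)) all reduce to 0 modulo the current basis, so we have a Gröbner basis.
Inter-reduce: drop elements whose leading term is divisible by another's, tail-reduce, and make monic.
Reduced Gröbner basis: {a - \tfrac{8}{33}b + \tfrac{5}{22}c^{2} + \tfrac{1}{33}c - \tfrac{8}{33}, bc - \tfrac{16}{11}b - \tfrac{3}{22}c^{2} + \tfrac{2}{11}c - \tfrac{16}{11}}.

These coincide, so the ideals are equal.
The same test decides containment: I ⊆ J iff every generator of I reduces to 0 modulo a Gröbner basis of J.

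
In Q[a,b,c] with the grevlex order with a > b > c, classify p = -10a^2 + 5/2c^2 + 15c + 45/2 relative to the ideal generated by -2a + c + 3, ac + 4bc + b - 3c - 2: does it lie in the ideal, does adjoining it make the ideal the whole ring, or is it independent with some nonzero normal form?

First compute the reduced Gröbner basis of I by Buchberger's algorithm.
f_1 = -2a + c + 3, LT = a.
f_2 = ac + 4bc + b - 3c - 2, LT = ac.

S(f_1,f_2): lcm = ac. S = -4bc - 1/2c^2 - b + 3/2c + 2.
  leading term bc: no divisor's leading term divides it; move -4bc to the remainder.
  leading term c^2: no divisor's leading term divides it; move -1/2c^2 to the remainder.
  leading term b: no divisor's leading term divides it; move -b to the remainder.
  leading term c: no divisor's leading term divides it; move 3/2c to the remainder.
  leading term 1: no divisor's leading term divides it; move 2 to the remainder.
  remainder -4bc - 1/2c^2 - b + 3/2c + 2 ≠ 0; add h_3 = -4bc - 1/2c^2 - b + 3/2c + 2 to the basis.

The other S-polynomials (S(f_1,h_3), S(f_2,h_3)) all reduce to 0 modulo the current basis, so we have a Gröbner basis.
Inter-reduce: drop elements whose leading term is divisible by another's, tail-reduce, and make monic.
Reduced Gröbner basis: {bc + 1/8c^2 + 1/4b - 3/8c - 1/2, a - 1/2c - 3/2}.
Label its elements g_1 = bc + 1/8c^2 + 1/4b - 3/8c - 1/2, g_2 = a - 1/2c - 3/2.

Reduce p = -10a^2 + 5/2c^2 + 15c + 45/2 modulo G:
  leading term a^2: subtract (-10a)·g_2 from -10a^2 + 5/2c^2 + 15c + 45/2 → -5ac + 5/2c^2 - 15a + 15c + 45/2
  leading term ac: subtract (-5c)·g_2 from -5ac + 5/2c^2 - 15a + 15c + 45/2 → -15a + 15/2c + 45/2
  leading term a: subtract (-15)·g_2 from -15a + 15/2c + 45/2 → 0
  normal form = 0.
Since the normal form is 0, p ∈ I.

-10a^2 + 5/2c^2 + 15c + 45/2 lies in I (it reduces to 0).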